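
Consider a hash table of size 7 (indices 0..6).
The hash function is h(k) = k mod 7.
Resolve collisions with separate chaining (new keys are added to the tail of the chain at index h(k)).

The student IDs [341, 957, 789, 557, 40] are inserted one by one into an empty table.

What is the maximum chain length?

4

341 → bucket 5
957 → bucket 5 (collision)
789 → bucket 5 (collision)
557 → bucket 4
40 → bucket 5 (collision)
Final buckets:
0: .
1: .
2: .
3: .
4: 557
5: 341 -> 957 -> 789 -> 40
6: .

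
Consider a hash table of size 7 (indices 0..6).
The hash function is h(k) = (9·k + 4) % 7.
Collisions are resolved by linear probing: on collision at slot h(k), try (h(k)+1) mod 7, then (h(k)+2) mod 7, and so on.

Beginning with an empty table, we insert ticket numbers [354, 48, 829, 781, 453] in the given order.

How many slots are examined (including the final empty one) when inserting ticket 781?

354 hashes to 5; slot 5 is free => place at 5.
48 hashes to 2; slot 2 is free => place at 2.
829 hashes to 3; slot 3 is free => place at 3.
781 hashes to 5; 5 taken => place at 6.
453 hashes to 0; slot 0 is free => place at 0.
Table: [453, -, 48, 829, -, 354, 781]

2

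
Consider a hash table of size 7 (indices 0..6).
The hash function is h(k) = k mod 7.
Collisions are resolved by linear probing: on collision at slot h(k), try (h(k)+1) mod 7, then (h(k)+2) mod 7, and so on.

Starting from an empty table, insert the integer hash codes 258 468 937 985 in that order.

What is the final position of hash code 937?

1

Insert 258: h=6, slot 6 empty → index 6.
Insert 468: h=6, slot 6 occupied → index 0.
Insert 937: h=6, slots 6,0 occupied → index 1.
Insert 985: h=5, slot 5 empty → index 5.
Table: [468, 937, ∅, ∅, ∅, 985, 258]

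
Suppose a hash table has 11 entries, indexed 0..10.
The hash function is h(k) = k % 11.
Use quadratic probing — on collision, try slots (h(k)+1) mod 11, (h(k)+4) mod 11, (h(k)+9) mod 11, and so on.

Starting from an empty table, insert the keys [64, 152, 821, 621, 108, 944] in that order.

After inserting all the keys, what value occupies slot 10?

152

Insert 64: h=9, slot 9 empty -> index 9.
Insert 152: h=9, slot 9 occupied -> index 10.
Insert 821: h=7, slot 7 empty -> index 7.
Insert 621: h=5, slot 5 empty -> index 5.
Insert 108: h=9, slots 9,10 occupied -> index 2.
Insert 944: h=9, slots 9,10,2,7 occupied -> index 3.
Table: [., ., 108, 944, ., 621, ., 821, ., 64, 152]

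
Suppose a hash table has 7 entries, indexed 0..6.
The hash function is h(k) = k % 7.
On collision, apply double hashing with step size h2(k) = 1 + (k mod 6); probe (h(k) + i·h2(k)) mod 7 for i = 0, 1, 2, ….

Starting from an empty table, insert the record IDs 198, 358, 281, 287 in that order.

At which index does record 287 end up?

6

198 hashes to 2; slot 2 is free -> place at 2.
358 hashes to 1; slot 1 is free -> place at 1.
281 hashes to 1, h2=6; 1 taken -> place at 0.
287 hashes to 0, h2=6; 0 taken -> place at 6.
Table: [281, 358, 198, _, _, _, 287]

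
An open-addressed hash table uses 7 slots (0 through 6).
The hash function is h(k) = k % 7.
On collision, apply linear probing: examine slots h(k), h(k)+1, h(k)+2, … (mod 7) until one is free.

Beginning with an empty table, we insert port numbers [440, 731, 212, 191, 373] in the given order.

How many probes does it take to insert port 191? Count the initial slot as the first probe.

Insert 440: h=6, slot 6 empty => index 6.
Insert 731: h=3, slot 3 empty => index 3.
Insert 212: h=2, slot 2 empty => index 2.
Insert 191: h=2, slots 2,3 occupied => index 4.
Insert 373: h=2, slots 2,3,4 occupied => index 5.
Table: [., ., 212, 731, 191, 373, 440]

3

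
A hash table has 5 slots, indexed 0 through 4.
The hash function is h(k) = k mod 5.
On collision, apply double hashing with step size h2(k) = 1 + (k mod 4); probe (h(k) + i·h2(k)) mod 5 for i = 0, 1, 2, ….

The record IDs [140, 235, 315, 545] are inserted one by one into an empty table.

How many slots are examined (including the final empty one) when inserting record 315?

3

Insert 140: h=0, slot 0 empty => index 0.
Insert 235: h=0, h2=4, slot 0 occupied => index 4.
Insert 315: h=0, h2=4, slots 0,4 occupied => index 3.
Insert 545: h=0, h2=2, slot 0 occupied => index 2.
Table: [140, _, 545, 315, 235]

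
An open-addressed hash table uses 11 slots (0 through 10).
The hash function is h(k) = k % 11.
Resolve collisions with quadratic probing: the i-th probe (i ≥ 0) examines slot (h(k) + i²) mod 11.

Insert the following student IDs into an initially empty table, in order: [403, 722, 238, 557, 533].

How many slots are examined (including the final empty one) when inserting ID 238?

3

403 hashes to 7; slot 7 is free -> place at 7.
722 hashes to 7; 7 taken -> place at 8.
238 hashes to 7; 7,8 taken -> place at 0.
557 hashes to 7; 7,8,0 taken -> place at 5.
533 hashes to 5; 5 taken -> place at 6.
Table: [238, ∅, ∅, ∅, ∅, 557, 533, 403, 722, ∅, ∅]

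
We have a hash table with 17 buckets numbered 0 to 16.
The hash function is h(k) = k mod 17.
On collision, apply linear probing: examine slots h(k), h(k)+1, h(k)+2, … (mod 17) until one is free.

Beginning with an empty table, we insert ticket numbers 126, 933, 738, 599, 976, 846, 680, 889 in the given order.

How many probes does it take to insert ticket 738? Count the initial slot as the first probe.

2

126: h=7 => slot 7
933: h=15 => slot 15
738: h=7, probe 7,8 => slot 8
599: h=4 => slot 4
976: h=7, probe 7,8,9 => slot 9
846: h=13 => slot 13
680: h=0 => slot 0
889: h=5 => slot 5
Table: [680, -, -, -, 599, 889, -, 126, 738, 976, -, -, -, 846, -, 933, -]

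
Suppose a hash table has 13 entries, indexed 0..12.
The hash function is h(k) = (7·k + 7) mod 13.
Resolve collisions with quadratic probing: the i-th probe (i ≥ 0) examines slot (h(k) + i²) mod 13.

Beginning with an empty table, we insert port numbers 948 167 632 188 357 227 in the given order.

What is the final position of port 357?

948 hashes to 0; slot 0 is free => place at 0.
167 hashes to 6; slot 6 is free => place at 6.
632 hashes to 11; slot 11 is free => place at 11.
188 hashes to 10; slot 10 is free => place at 10.
357 hashes to 10; 10,11 taken => place at 1.
227 hashes to 10; 10,11,1,6,0 taken => place at 9.
Table: [948, 357, ., ., ., ., 167, ., ., 227, 188, 632, .]

1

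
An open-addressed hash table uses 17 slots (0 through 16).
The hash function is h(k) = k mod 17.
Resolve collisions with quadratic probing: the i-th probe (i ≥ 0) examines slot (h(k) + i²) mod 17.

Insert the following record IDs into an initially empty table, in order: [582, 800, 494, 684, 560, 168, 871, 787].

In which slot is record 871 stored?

582: h=4 => slot 4
800: h=1 => slot 1
494: h=1, probe 1,2 => slot 2
684: h=4, probe 4,5 => slot 5
560: h=16 => slot 16
168: h=15 => slot 15
871: h=4, probe 4,5,8 => slot 8
787: h=5, probe 5,6 => slot 6
Table: [-, 800, 494, -, 582, 684, 787, -, 871, -, -, -, -, -, -, 168, 560]

8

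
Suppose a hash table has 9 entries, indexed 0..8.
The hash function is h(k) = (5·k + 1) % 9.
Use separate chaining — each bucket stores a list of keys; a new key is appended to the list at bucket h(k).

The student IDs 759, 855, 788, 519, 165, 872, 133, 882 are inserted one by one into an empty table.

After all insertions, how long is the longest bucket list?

2

759 -> bucket 7
855 -> bucket 1
788 -> bucket 8
519 -> bucket 4
165 -> bucket 7 (collision)
872 -> bucket 5
133 -> bucket 0
882 -> bucket 1 (collision)
Final buckets:
0: 133
1: 855 -> 882
2: .
3: .
4: 519
5: 872
6: .
7: 759 -> 165
8: 788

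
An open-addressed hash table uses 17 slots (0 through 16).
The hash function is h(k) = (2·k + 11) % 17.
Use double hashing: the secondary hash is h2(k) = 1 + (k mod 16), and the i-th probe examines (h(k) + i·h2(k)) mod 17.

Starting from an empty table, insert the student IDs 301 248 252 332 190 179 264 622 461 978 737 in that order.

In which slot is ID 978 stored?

7

Insert 301: h=1, slot 1 empty -> index 1.
Insert 248: h=14, slot 14 empty -> index 14.
Insert 252: h=5, slot 5 empty -> index 5.
Insert 332: h=12, slot 12 empty -> index 12.
Insert 190: h=0, slot 0 empty -> index 0.
Insert 179: h=12, h2=4, slot 12 occupied -> index 16.
Insert 264: h=12, h2=9, slot 12 occupied -> index 4.
Insert 622: h=14, h2=15, slots 14,12 occupied -> index 10.
Insert 461: h=15, slot 15 empty -> index 15.
Insert 978: h=12, h2=3, slots 12,15,1,4 occupied -> index 7.
Insert 737: h=6, slot 6 empty -> index 6.
Table: [190, 301, _, _, 264, 252, 737, 978, _, _, 622, _, 332, _, 248, 461, 179]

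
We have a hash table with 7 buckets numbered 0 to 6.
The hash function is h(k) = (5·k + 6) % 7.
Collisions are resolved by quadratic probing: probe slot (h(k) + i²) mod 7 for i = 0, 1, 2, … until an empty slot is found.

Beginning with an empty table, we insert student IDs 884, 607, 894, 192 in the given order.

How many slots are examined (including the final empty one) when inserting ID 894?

884 hashes to 2; slot 2 is free => place at 2.
607 hashes to 3; slot 3 is free => place at 3.
894 hashes to 3; 3 taken => place at 4.
192 hashes to 0; slot 0 is free => place at 0.
Table: [192, —, 884, 607, 894, —, —]

2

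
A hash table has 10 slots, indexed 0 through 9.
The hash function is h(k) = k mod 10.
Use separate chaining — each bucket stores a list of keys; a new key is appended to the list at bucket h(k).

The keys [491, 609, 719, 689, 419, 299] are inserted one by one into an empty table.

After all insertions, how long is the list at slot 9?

491 -> bucket 1
609 -> bucket 9
719 -> bucket 9 (collision)
689 -> bucket 9 (collision)
419 -> bucket 9 (collision)
299 -> bucket 9 (collision)
Final buckets:
0: ∅
1: 491
2: ∅
3: ∅
4: ∅
5: ∅
6: ∅
7: ∅
8: ∅
9: 609 -> 719 -> 689 -> 419 -> 299

5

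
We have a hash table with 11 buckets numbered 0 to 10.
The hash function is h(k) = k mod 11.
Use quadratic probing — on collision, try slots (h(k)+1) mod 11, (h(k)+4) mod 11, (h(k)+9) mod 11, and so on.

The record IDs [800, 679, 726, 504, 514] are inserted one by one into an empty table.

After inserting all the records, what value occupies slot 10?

504

800 hashes to 8; slot 8 is free → place at 8.
679 hashes to 8; 8 taken → place at 9.
726 hashes to 0; slot 0 is free → place at 0.
504 hashes to 9; 9 taken → place at 10.
514 hashes to 8; 8,9 taken → place at 1.
Table: [726, 514, _, _, _, _, _, _, 800, 679, 504]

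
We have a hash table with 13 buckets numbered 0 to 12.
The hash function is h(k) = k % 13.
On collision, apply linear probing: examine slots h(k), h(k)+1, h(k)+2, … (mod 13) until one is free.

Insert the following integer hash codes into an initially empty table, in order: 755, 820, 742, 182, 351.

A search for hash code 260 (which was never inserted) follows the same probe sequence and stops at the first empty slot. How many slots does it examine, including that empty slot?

6

755: h=1 -> slot 1
820: h=1, probe 1,2 -> slot 2
742: h=1, probe 1,2,3 -> slot 3
182: h=0 -> slot 0
351: h=0, probe 0,1,2,3,4 -> slot 4
Table: [182, 755, 820, 742, 351, _, _, _, _, _, _, _, _]
Lookup 260: h=0, probe 0,1,2,3,4,5 → slot 5 empty, not found.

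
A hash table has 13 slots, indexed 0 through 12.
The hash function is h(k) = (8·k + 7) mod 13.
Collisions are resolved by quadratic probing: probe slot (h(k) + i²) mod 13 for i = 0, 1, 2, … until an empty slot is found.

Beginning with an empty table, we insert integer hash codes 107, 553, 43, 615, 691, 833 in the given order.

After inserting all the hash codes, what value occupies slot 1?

107 hashes to 5; slot 5 is free => place at 5.
553 hashes to 11; slot 11 is free => place at 11.
43 hashes to 0; slot 0 is free => place at 0.
615 hashes to 0; 0 taken => place at 1.
691 hashes to 10; slot 10 is free => place at 10.
833 hashes to 2; slot 2 is free => place at 2.
Table: [43, 615, 833, -, -, 107, -, -, -, -, 691, 553, -]

615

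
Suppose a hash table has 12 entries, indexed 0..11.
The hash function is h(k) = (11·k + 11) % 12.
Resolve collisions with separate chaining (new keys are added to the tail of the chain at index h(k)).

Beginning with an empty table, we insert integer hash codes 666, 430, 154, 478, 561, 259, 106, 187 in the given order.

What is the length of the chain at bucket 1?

Insert 666: h=5, bucket 5 empty → new chain.
Insert 430: h=1, bucket 1 empty → new chain.
Insert 154: h=1, bucket 1 nonempty → append to chain.
Insert 478: h=1, bucket 1 nonempty → append to chain.
Insert 561: h=2, bucket 2 empty → new chain.
Insert 259: h=4, bucket 4 empty → new chain.
Insert 106: h=1, bucket 1 nonempty → append to chain.
Insert 187: h=4, bucket 4 nonempty → append to chain.
Final buckets:
0: .
1: 430 -> 154 -> 478 -> 106
2: 561
3: .
4: 259 -> 187
5: 666
6: .
7: .
8: .
9: .
10: .
11: .

4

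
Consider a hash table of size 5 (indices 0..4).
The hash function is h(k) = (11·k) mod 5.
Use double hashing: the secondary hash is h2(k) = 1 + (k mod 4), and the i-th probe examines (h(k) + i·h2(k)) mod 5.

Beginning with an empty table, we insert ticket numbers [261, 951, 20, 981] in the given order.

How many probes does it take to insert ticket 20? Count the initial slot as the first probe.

3

Insert 261: h=1, slot 1 empty => index 1.
Insert 951: h=1, h2=4, slot 1 occupied => index 0.
Insert 20: h=0, h2=1, slots 0,1 occupied => index 2.
Insert 981: h=1, h2=2, slot 1 occupied => index 3.
Table: [951, 261, 20, 981, ∅]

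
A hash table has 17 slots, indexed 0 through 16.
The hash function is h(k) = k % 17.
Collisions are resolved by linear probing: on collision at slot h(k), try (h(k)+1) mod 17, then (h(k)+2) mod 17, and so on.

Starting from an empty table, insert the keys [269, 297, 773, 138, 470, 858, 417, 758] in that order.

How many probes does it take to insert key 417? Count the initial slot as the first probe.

4

269 hashes to 14; slot 14 is free → place at 14.
297 hashes to 8; slot 8 is free → place at 8.
773 hashes to 8; 8 taken → place at 9.
138 hashes to 2; slot 2 is free → place at 2.
470 hashes to 11; slot 11 is free → place at 11.
858 hashes to 8; 8,9 taken → place at 10.
417 hashes to 9; 9,10,11 taken → place at 12.
758 hashes to 10; 10,11,12 taken → place at 13.
Table: [_, _, 138, _, _, _, _, _, 297, 773, 858, 470, 417, 758, 269, _, _]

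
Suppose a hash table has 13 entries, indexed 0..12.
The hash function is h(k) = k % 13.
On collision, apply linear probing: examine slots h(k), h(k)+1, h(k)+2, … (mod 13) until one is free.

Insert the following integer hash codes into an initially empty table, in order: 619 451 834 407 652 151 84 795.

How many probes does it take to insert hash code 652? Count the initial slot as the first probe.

2

Insert 619: h=8, slot 8 empty => index 8.
Insert 451: h=9, slot 9 empty => index 9.
Insert 834: h=2, slot 2 empty => index 2.
Insert 407: h=4, slot 4 empty => index 4.
Insert 652: h=2, slot 2 occupied => index 3.
Insert 151: h=8, slots 8,9 occupied => index 10.
Insert 84: h=6, slot 6 empty => index 6.
Insert 795: h=2, slots 2,3,4 occupied => index 5.
Table: [., ., 834, 652, 407, 795, 84, ., 619, 451, 151, ., .]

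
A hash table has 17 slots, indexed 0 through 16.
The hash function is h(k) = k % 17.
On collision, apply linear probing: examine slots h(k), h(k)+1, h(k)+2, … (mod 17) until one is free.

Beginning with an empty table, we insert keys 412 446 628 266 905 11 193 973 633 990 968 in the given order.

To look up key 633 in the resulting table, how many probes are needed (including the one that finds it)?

412: h=4 -> slot 4
446: h=4, probe 4,5 -> slot 5
628: h=16 -> slot 16
266: h=11 -> slot 11
905: h=4, probe 4,5,6 -> slot 6
11: h=11, probe 11,12 -> slot 12
193: h=6, probe 6,7 -> slot 7
973: h=4, probe 4,5,6,7,8 -> slot 8
633: h=4, probe 4,5,6,7,8,9 -> slot 9
990: h=4, probe 4,5,6,7,8,9,10 -> slot 10
968: h=16, probe 16,0 -> slot 0
Table: [968, ∅, ∅, ∅, 412, 446, 905, 193, 973, 633, 990, 266, 11, ∅, ∅, ∅, 628]
Lookup 633: h=4, probe 4,5,6,7,8,9 → found at 9.

6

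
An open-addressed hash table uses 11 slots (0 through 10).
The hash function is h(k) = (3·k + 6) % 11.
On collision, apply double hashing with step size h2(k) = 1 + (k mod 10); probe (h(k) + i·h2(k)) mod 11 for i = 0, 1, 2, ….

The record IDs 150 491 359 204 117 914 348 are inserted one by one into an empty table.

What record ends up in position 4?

150: h=5 -> slot 5
491: h=5, h2=2, probe 5,7 -> slot 7
359: h=5, h2=10, probe 5,4 -> slot 4
204: h=2 -> slot 2
117: h=5, h2=8, probe 5,2,10 -> slot 10
914: h=9 -> slot 9
348: h=5, h2=9, probe 5,3 -> slot 3
Table: [-, -, 204, 348, 359, 150, -, 491, -, 914, 117]

359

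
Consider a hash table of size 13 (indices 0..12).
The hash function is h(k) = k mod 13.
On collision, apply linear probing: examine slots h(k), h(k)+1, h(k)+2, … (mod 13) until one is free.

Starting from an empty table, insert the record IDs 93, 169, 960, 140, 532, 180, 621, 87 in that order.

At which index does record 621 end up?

3

93: h=2 -> slot 2
169: h=0 -> slot 0
960: h=11 -> slot 11
140: h=10 -> slot 10
532: h=12 -> slot 12
180: h=11, probe 11,12,0,1 -> slot 1
621: h=10, probe 10,11,12,0,1,2,3 -> slot 3
87: h=9 -> slot 9
Table: [169, 180, 93, 621, —, —, —, —, —, 87, 140, 960, 532]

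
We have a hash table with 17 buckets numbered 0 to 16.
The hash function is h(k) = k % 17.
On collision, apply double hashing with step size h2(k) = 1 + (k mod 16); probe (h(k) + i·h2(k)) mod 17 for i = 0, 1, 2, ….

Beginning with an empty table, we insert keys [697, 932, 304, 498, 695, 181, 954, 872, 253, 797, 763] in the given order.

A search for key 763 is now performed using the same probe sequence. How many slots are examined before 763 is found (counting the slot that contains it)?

2

697 hashes to 0; slot 0 is free -> place at 0.
932 hashes to 14; slot 14 is free -> place at 14.
304 hashes to 15; slot 15 is free -> place at 15.
498 hashes to 5; slot 5 is free -> place at 5.
695 hashes to 15, h2=8; 15 taken -> place at 6.
181 hashes to 11; slot 11 is free -> place at 11.
954 hashes to 2; slot 2 is free -> place at 2.
872 hashes to 5, h2=9; 5,14,6,15 taken -> place at 7.
253 hashes to 15, h2=14; 15 taken -> place at 12.
797 hashes to 15, h2=14; 15,12 taken -> place at 9.
763 hashes to 15, h2=12; 15 taken -> place at 10.
Table: [697, —, 954, —, —, 498, 695, 872, —, 797, 763, 181, 253, —, 932, 304, —]
Lookup 763: h=15, h2=12, probe 15,10 → found at 10.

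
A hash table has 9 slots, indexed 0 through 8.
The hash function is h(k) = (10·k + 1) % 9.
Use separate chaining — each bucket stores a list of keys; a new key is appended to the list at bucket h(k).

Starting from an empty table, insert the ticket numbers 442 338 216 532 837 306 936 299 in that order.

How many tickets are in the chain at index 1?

4

Insert 442: h=2, bucket 2 empty -> new chain.
Insert 338: h=6, bucket 6 empty -> new chain.
Insert 216: h=1, bucket 1 empty -> new chain.
Insert 532: h=2, bucket 2 nonempty -> append to chain.
Insert 837: h=1, bucket 1 nonempty -> append to chain.
Insert 306: h=1, bucket 1 nonempty -> append to chain.
Insert 936: h=1, bucket 1 nonempty -> append to chain.
Insert 299: h=3, bucket 3 empty -> new chain.
Final buckets:
0: .
1: 216 -> 837 -> 306 -> 936
2: 442 -> 532
3: 299
4: .
5: .
6: 338
7: .
8: .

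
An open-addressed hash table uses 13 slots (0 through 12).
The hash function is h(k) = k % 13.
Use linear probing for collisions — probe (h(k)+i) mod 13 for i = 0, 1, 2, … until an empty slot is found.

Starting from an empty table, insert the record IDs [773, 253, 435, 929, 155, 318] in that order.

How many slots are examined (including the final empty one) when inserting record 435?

773: h=6 → slot 6
253: h=6, probe 6,7 → slot 7
435: h=6, probe 6,7,8 → slot 8
929: h=6, probe 6,7,8,9 → slot 9
155: h=12 → slot 12
318: h=6, probe 6,7,8,9,10 → slot 10
Table: [_, _, _, _, _, _, 773, 253, 435, 929, 318, _, 155]

3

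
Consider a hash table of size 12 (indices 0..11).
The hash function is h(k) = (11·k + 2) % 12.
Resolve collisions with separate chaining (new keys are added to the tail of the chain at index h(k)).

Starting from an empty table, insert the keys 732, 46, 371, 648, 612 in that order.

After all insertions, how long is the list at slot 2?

732 -> bucket 2
46 -> bucket 4
371 -> bucket 3
648 -> bucket 2 (collision)
612 -> bucket 2 (collision)
Final buckets:
0: ∅
1: ∅
2: 732 -> 648 -> 612
3: 371
4: 46
5: ∅
6: ∅
7: ∅
8: ∅
9: ∅
10: ∅
11: ∅

3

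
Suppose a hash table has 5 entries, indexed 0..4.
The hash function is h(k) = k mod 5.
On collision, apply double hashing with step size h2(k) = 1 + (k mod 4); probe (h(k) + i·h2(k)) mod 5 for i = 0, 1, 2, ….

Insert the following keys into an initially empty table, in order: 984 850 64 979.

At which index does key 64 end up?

984: h=4 → slot 4
850: h=0 → slot 0
64: h=4, h2=1, probe 4,0,1 → slot 1
979: h=4, h2=4, probe 4,3 → slot 3
Table: [850, 64, ., 979, 984]

1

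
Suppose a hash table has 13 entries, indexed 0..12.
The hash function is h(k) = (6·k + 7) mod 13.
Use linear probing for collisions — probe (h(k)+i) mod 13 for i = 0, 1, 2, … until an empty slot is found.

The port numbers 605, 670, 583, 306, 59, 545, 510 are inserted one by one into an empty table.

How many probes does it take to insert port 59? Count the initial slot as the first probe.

605: h=10 → slot 10
670: h=10, probe 10,11 → slot 11
583: h=8 → slot 8
306: h=10, probe 10,11,12 → slot 12
59: h=10, probe 10,11,12,0 → slot 0
545: h=1 → slot 1
510: h=12, probe 12,0,1,2 → slot 2
Table: [59, 545, 510, ., ., ., ., ., 583, ., 605, 670, 306]

4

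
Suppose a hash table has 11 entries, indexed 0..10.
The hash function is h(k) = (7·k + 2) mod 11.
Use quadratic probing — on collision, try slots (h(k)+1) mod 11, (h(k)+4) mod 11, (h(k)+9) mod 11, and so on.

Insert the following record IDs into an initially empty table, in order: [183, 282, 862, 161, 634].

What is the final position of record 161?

0

183: h=7 => slot 7
282: h=7, probe 7,8 => slot 8
862: h=8, probe 8,9 => slot 9
161: h=7, probe 7,8,0 => slot 0
634: h=7, probe 7,8,0,5 => slot 5
Table: [161, ., ., ., ., 634, ., 183, 282, 862, .]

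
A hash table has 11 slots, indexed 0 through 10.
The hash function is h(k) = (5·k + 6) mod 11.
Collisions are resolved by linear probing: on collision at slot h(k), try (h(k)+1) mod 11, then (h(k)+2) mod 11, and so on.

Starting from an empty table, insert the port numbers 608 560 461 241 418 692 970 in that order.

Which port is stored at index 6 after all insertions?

608: h=10 => slot 10
560: h=1 => slot 1
461: h=1, probe 1,2 => slot 2
241: h=1, probe 1,2,3 => slot 3
418: h=6 => slot 6
692: h=1, probe 1,2,3,4 => slot 4
970: h=5 => slot 5
Table: [-, 560, 461, 241, 692, 970, 418, -, -, -, 608]

418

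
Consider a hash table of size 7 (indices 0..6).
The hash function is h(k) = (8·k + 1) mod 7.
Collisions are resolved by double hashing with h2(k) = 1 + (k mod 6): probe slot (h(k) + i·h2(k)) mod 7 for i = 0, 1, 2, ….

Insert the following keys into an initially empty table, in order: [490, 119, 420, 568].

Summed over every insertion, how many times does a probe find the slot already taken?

Insert 490: h=1, slot 1 empty -> index 1.
Insert 119: h=1, h2=6, slot 1 occupied -> index 0.
Insert 420: h=1, h2=1, slot 1 occupied -> index 2.
Insert 568: h=2, h2=5, slots 2,0 occupied -> index 5.
Table: [119, 490, 420, ., ., 568, .]

4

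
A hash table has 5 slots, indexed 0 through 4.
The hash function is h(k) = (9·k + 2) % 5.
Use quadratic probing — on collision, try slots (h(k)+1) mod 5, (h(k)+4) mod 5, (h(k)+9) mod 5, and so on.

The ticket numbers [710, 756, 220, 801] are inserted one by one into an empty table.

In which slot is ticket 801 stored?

0

710 hashes to 2; slot 2 is free → place at 2.
756 hashes to 1; slot 1 is free → place at 1.
220 hashes to 2; 2 taken → place at 3.
801 hashes to 1; 1,2 taken → place at 0.
Table: [801, 756, 710, 220, —]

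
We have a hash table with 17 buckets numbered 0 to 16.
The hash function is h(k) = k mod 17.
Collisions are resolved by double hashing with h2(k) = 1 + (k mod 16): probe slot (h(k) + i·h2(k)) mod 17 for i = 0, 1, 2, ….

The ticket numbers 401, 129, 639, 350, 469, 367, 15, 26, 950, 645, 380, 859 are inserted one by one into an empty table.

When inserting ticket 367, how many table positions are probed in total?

401: h=10 -> slot 10
129: h=10, h2=2, probe 10,12 -> slot 12
639: h=10, h2=16, probe 10,9 -> slot 9
350: h=10, h2=15, probe 10,8 -> slot 8
469: h=10, h2=6, probe 10,16 -> slot 16
367: h=10, h2=16, probe 10,9,8,7 -> slot 7
15: h=15 -> slot 15
26: h=9, h2=11, probe 9,3 -> slot 3
950: h=15, h2=7, probe 15,5 -> slot 5
645: h=16, h2=6, probe 16,5,11 -> slot 11
380: h=6 -> slot 6
859: h=9, h2=12, probe 9,4 -> slot 4
Table: [_, _, _, 26, 859, 950, 380, 367, 350, 639, 401, 645, 129, _, _, 15, 469]

4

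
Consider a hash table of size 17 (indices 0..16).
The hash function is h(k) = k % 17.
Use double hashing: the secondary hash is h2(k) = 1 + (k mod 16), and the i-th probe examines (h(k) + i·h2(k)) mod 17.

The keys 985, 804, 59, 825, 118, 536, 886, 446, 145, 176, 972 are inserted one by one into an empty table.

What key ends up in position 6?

985 hashes to 16; slot 16 is free -> place at 16.
804 hashes to 5; slot 5 is free -> place at 5.
59 hashes to 8; slot 8 is free -> place at 8.
825 hashes to 9; slot 9 is free -> place at 9.
118 hashes to 16, h2=7; 16 taken -> place at 6.
536 hashes to 9, h2=9; 9 taken -> place at 1.
886 hashes to 2; slot 2 is free -> place at 2.
446 hashes to 4; slot 4 is free -> place at 4.
145 hashes to 9, h2=2; 9 taken -> place at 11.
176 hashes to 6, h2=1; 6 taken -> place at 7.
972 hashes to 3; slot 3 is free -> place at 3.
Table: [∅, 536, 886, 972, 446, 804, 118, 176, 59, 825, ∅, 145, ∅, ∅, ∅, ∅, 985]

118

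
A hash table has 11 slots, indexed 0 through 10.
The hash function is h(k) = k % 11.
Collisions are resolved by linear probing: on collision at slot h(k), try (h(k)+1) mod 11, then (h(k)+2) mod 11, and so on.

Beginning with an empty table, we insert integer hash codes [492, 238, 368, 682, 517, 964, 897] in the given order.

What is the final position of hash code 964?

9

492 hashes to 8; slot 8 is free → place at 8.
238 hashes to 7; slot 7 is free → place at 7.
368 hashes to 5; slot 5 is free → place at 5.
682 hashes to 0; slot 0 is free → place at 0.
517 hashes to 0; 0 taken → place at 1.
964 hashes to 7; 7,8 taken → place at 9.
897 hashes to 6; slot 6 is free → place at 6.
Table: [682, 517, _, _, _, 368, 897, 238, 492, 964, _]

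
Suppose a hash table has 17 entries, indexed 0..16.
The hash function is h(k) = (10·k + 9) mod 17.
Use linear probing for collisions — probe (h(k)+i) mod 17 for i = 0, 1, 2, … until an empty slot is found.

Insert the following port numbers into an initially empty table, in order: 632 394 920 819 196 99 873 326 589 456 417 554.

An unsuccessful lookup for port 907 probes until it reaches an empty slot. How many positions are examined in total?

2

632 hashes to 5; slot 5 is free → place at 5.
394 hashes to 5; 5 taken → place at 6.
920 hashes to 12; slot 12 is free → place at 12.
819 hashes to 5; 5,6 taken → place at 7.
196 hashes to 14; slot 14 is free → place at 14.
99 hashes to 13; slot 13 is free → place at 13.
873 hashes to 1; slot 1 is free → place at 1.
326 hashes to 5; 5,6,7 taken → place at 8.
589 hashes to 0; slot 0 is free → place at 0.
456 hashes to 13; 13,14 taken → place at 15.
417 hashes to 14; 14,15 taken → place at 16.
554 hashes to 7; 7,8 taken → place at 9.
Table: [589, 873, -, -, -, 632, 394, 819, 326, 554, -, -, 920, 99, 196, 456, 417]
Lookup 907: h=1, probe 1,2 → slot 2 empty, not found.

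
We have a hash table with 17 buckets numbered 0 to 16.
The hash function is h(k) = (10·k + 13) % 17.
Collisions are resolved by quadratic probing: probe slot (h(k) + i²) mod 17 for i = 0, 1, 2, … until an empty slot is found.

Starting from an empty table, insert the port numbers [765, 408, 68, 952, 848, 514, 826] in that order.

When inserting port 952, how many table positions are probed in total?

4

765 hashes to 13; slot 13 is free => place at 13.
408 hashes to 13; 13 taken => place at 14.
68 hashes to 13; 13,14 taken => place at 0.
952 hashes to 13; 13,14,0 taken => place at 5.
848 hashes to 10; slot 10 is free => place at 10.
514 hashes to 2; slot 2 is free => place at 2.
826 hashes to 11; slot 11 is free => place at 11.
Table: [68, ∅, 514, ∅, ∅, 952, ∅, ∅, ∅, ∅, 848, 826, ∅, 765, 408, ∅, ∅]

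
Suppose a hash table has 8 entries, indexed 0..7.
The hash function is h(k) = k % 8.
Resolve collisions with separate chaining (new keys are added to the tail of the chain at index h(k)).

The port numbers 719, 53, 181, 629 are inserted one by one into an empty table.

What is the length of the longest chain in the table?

719 -> bucket 7
53 -> bucket 5
181 -> bucket 5 (collision)
629 -> bucket 5 (collision)
Final buckets:
0: -
1: -
2: -
3: -
4: -
5: 53 -> 181 -> 629
6: -
7: 719

3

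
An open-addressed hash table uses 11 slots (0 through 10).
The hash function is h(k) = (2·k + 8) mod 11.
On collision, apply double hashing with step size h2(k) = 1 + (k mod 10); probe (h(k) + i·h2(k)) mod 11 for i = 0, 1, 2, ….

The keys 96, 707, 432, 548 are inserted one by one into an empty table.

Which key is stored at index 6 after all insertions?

432

96 hashes to 2; slot 2 is free → place at 2.
707 hashes to 3; slot 3 is free → place at 3.
432 hashes to 3, h2=3; 3 taken → place at 6.
548 hashes to 4; slot 4 is free → place at 4.
Table: [_, _, 96, 707, 548, _, 432, _, _, _, _]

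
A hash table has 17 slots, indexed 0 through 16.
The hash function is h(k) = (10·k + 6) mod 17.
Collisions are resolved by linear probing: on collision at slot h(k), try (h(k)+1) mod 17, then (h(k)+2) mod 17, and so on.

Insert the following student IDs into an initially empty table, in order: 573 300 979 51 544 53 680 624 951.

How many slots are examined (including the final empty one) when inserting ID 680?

Insert 573: h=7, slot 7 empty → index 7.
Insert 300: h=14, slot 14 empty → index 14.
Insert 979: h=4, slot 4 empty → index 4.
Insert 51: h=6, slot 6 empty → index 6.
Insert 544: h=6, slots 6,7 occupied → index 8.
Insert 53: h=9, slot 9 empty → index 9.
Insert 680: h=6, slots 6,7,8,9 occupied → index 10.
Insert 624: h=7, slots 7,8,9,10 occupied → index 11.
Insert 951: h=13, slot 13 empty → index 13.
Table: [-, -, -, -, 979, -, 51, 573, 544, 53, 680, 624, -, 951, 300, -, -]

5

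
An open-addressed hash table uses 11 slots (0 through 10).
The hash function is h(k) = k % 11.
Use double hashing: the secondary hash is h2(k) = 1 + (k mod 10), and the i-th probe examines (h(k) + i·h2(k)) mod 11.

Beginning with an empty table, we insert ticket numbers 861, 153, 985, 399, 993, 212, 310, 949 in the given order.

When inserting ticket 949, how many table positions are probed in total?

3

861: h=3 => slot 3
153: h=10 => slot 10
985: h=6 => slot 6
399: h=3, h2=10, probe 3,2 => slot 2
993: h=3, h2=4, probe 3,7 => slot 7
212: h=3, h2=3, probe 3,6,9 => slot 9
310: h=2, h2=1, probe 2,3,4 => slot 4
949: h=3, h2=10, probe 3,2,1 => slot 1
Table: [_, 949, 399, 861, 310, _, 985, 993, _, 212, 153]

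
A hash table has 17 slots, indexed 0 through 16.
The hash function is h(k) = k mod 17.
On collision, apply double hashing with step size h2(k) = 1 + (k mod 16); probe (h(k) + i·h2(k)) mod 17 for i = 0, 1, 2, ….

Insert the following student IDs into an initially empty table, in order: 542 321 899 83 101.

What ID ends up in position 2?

899

542 hashes to 15; slot 15 is free -> place at 15.
321 hashes to 15, h2=2; 15 taken -> place at 0.
899 hashes to 15, h2=4; 15 taken -> place at 2.
83 hashes to 15, h2=4; 15,2 taken -> place at 6.
101 hashes to 16; slot 16 is free -> place at 16.
Table: [321, ∅, 899, ∅, ∅, ∅, 83, ∅, ∅, ∅, ∅, ∅, ∅, ∅, ∅, 542, 101]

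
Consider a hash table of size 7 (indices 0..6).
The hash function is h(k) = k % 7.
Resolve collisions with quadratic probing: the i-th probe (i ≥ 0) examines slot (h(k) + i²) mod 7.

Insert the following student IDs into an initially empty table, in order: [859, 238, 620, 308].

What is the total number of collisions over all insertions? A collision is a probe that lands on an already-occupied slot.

859 hashes to 5; slot 5 is free -> place at 5.
238 hashes to 0; slot 0 is free -> place at 0.
620 hashes to 4; slot 4 is free -> place at 4.
308 hashes to 0; 0 taken -> place at 1.
Table: [238, 308, _, _, 620, 859, _]

1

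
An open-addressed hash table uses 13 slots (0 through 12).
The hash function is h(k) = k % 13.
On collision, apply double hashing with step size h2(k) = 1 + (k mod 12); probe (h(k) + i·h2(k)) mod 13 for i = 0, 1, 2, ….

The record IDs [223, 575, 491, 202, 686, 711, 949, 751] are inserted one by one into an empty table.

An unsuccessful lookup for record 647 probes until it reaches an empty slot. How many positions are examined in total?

3

223 hashes to 2; slot 2 is free -> place at 2.
575 hashes to 3; slot 3 is free -> place at 3.
491 hashes to 10; slot 10 is free -> place at 10.
202 hashes to 7; slot 7 is free -> place at 7.
686 hashes to 10, h2=3; 10 taken -> place at 0.
711 hashes to 9; slot 9 is free -> place at 9.
949 hashes to 0, h2=2; 0,2 taken -> place at 4.
751 hashes to 10, h2=8; 10 taken -> place at 5.
Table: [686, ., 223, 575, 949, 751, ., 202, ., 711, 491, ., .]
Lookup 647: h=10, h2=12, probe 10,9,8 → slot 8 empty, not found.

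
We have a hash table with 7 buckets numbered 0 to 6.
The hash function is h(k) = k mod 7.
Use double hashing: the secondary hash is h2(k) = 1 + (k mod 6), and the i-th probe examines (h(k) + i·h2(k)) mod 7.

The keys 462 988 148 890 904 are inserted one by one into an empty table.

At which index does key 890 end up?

4

462 hashes to 0; slot 0 is free → place at 0.
988 hashes to 1; slot 1 is free → place at 1.
148 hashes to 1, h2=5; 1 taken → place at 6.
890 hashes to 1, h2=3; 1 taken → place at 4.
904 hashes to 1, h2=5; 1,6,4 taken → place at 2.
Table: [462, 988, 904, ., 890, ., 148]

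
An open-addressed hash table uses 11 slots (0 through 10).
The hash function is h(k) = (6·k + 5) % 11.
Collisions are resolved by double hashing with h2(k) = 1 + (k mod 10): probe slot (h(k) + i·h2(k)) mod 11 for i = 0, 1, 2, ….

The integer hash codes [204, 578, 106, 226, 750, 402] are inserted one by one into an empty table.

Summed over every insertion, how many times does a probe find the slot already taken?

Insert 204: h=8, slot 8 empty → index 8.
Insert 578: h=8, h2=9, slot 8 occupied → index 6.
Insert 106: h=3, slot 3 empty → index 3.
Insert 226: h=8, h2=7, slot 8 occupied → index 4.
Insert 750: h=6, h2=1, slot 6 occupied → index 7.
Insert 402: h=8, h2=3, slot 8 occupied → index 0.
Table: [402, —, —, 106, 226, —, 578, 750, 204, —, —]

4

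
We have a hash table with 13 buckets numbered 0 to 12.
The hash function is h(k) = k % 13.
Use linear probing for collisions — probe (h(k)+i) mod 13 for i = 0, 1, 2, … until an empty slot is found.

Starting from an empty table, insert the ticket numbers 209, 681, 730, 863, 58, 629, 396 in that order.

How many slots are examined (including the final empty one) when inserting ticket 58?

2

209 hashes to 1; slot 1 is free => place at 1.
681 hashes to 5; slot 5 is free => place at 5.
730 hashes to 2; slot 2 is free => place at 2.
863 hashes to 5; 5 taken => place at 6.
58 hashes to 6; 6 taken => place at 7.
629 hashes to 5; 5,6,7 taken => place at 8.
396 hashes to 6; 6,7,8 taken => place at 9.
Table: [—, 209, 730, —, —, 681, 863, 58, 629, 396, —, —, —]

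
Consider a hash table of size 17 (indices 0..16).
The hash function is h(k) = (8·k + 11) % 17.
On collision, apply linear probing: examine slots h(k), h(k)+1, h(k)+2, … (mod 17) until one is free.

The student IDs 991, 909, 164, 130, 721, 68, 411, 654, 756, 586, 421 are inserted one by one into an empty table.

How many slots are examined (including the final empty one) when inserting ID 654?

991 hashes to 0; slot 0 is free -> place at 0.
909 hashes to 7; slot 7 is free -> place at 7.
164 hashes to 14; slot 14 is free -> place at 14.
130 hashes to 14; 14 taken -> place at 15.
721 hashes to 16; slot 16 is free -> place at 16.
68 hashes to 11; slot 11 is free -> place at 11.
411 hashes to 1; slot 1 is free -> place at 1.
654 hashes to 7; 7 taken -> place at 8.
756 hashes to 7; 7,8 taken -> place at 9.
586 hashes to 7; 7,8,9 taken -> place at 10.
421 hashes to 13; slot 13 is free -> place at 13.
Table: [991, 411, ∅, ∅, ∅, ∅, ∅, 909, 654, 756, 586, 68, ∅, 421, 164, 130, 721]

2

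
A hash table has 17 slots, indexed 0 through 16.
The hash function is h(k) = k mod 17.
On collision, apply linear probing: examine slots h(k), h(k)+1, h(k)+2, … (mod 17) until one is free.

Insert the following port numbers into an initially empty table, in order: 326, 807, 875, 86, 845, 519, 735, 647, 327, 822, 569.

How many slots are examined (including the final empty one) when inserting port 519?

Insert 326: h=3, slot 3 empty → index 3.
Insert 807: h=8, slot 8 empty → index 8.
Insert 875: h=8, slot 8 occupied → index 9.
Insert 86: h=1, slot 1 empty → index 1.
Insert 845: h=12, slot 12 empty → index 12.
Insert 519: h=9, slot 9 occupied → index 10.
Insert 735: h=4, slot 4 empty → index 4.
Insert 647: h=1, slot 1 occupied → index 2.
Insert 327: h=4, slot 4 occupied → index 5.
Insert 822: h=6, slot 6 empty → index 6.
Insert 569: h=8, slots 8,9,10 occupied → index 11.
Table: [—, 86, 647, 326, 735, 327, 822, —, 807, 875, 519, 569, 845, —, —, —, —]

2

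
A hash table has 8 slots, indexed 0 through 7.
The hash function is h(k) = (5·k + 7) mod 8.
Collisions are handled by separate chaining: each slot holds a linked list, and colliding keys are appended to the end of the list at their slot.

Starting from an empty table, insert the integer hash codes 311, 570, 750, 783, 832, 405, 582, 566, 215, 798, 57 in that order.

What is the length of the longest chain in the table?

Insert 311: h=2, bucket 2 empty -> new chain.
Insert 570: h=1, bucket 1 empty -> new chain.
Insert 750: h=5, bucket 5 empty -> new chain.
Insert 783: h=2, bucket 2 nonempty -> append to chain.
Insert 832: h=7, bucket 7 empty -> new chain.
Insert 405: h=0, bucket 0 empty -> new chain.
Insert 582: h=5, bucket 5 nonempty -> append to chain.
Insert 566: h=5, bucket 5 nonempty -> append to chain.
Insert 215: h=2, bucket 2 nonempty -> append to chain.
Insert 798: h=5, bucket 5 nonempty -> append to chain.
Insert 57: h=4, bucket 4 empty -> new chain.
Final buckets:
0: 405
1: 570
2: 311 -> 783 -> 215
3: _
4: 57
5: 750 -> 582 -> 566 -> 798
6: _
7: 832

4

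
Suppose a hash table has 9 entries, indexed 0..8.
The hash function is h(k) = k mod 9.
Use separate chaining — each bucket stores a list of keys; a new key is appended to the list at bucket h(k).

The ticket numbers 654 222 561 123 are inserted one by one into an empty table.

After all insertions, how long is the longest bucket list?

3

654 → bucket 6
222 → bucket 6 (collision)
561 → bucket 3
123 → bucket 6 (collision)
Final buckets:
0: —
1: —
2: —
3: 561
4: —
5: —
6: 654 -> 222 -> 123
7: —
8: —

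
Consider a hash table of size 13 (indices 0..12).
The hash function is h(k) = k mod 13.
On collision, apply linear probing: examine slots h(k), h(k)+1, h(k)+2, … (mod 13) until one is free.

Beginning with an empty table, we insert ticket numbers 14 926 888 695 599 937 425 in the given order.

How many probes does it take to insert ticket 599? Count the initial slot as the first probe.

Insert 14: h=1, slot 1 empty → index 1.
Insert 926: h=3, slot 3 empty → index 3.
Insert 888: h=4, slot 4 empty → index 4.
Insert 695: h=6, slot 6 empty → index 6.
Insert 599: h=1, slot 1 occupied → index 2.
Insert 937: h=1, slots 1,2,3,4 occupied → index 5.
Insert 425: h=9, slot 9 empty → index 9.
Table: [_, 14, 599, 926, 888, 937, 695, _, _, 425, _, _, _]

2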